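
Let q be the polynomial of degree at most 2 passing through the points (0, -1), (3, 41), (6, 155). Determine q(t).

Using the Lagrange interpolation formula with nodes 0, 3, 6:
  L_0(t) = (t - 3)(t - 6) / 18
  L_1(t) = t(t - 6) / -9
  L_2(t) = t(t - 3) / 18
Then q(t) = -1·L_0(t) + 41·L_1(t) + 155·L_2(t).
Expanding and collecting terms gives q(t) = 4t^2 + 2t - 1.
Check: q(6) = 155. ✓

q(t) = 4t^2 + 2t - 1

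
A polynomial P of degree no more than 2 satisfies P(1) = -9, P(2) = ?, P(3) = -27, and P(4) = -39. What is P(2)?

-17

The 3 known points determine the degree-2 polynomial uniquely.
Write P(s) = as^2 + bs + c. Substituting each data point gives a linear system:
  a + b + c = -9
  9a + 3b + c = -27
  16a + 4b + c = -39
Solving the system yields a = -1, b = -5, c = -3.
So P(s) = -s² - 5s - 3.
Then P(2) = -17.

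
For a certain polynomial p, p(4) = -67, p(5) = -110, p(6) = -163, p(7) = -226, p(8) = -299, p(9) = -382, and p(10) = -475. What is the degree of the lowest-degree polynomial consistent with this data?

2

Forward differences of the values at t = 4, 5, 6, 7, 8, 9, 10:
  p  : -67  -110  -163  -226  -299  -382  -475
  Δ  : -43  -53  -63  -73  -83  -93
  Δ^2: -10  -10  -10  -10  -10
  Δ^3: 0  0  0  0
  Δ^4: 0  0  0
  Δ^5: 0  0
  Δ^6: 0
The second differences are constant (-10) and nonzero, while all higher differences vanish, so the minimal degree is 2.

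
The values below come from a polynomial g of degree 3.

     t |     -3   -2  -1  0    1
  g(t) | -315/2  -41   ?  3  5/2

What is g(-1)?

The 4 known points determine the degree-3 polynomial uniquely.
Write g(t) = at^3 + bt^2 + ct + d. Substituting each data point gives a linear system:
  -27a + 9b - 3c + d = -315/2
  -8a + 4b - 2c + d = -41
  d = 3
  a + b + c + d = 5/2
Solving the system yields a = 6, b = -3/2, c = -5, d = 3.
So g(t) = 6t³ - (3/2)t² - 5t + 3.
Then g(-1) = 1/2.

1/2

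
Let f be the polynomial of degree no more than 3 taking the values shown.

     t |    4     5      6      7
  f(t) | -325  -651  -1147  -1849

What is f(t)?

f(t) = -6t^3 + 5t^2 - 5t - 1

Using the Lagrange interpolation formula with nodes 4, 5, 6, 7:
  L_0(t) = (t - 5)(t - 6)(t - 7) / -6
  L_1(t) = (t - 4)(t - 6)(t - 7) / 2
  L_2(t) = (t - 4)(t - 5)(t - 7) / -2
  L_3(t) = (t - 4)(t - 5)(t - 6) / 6
Then f(t) = -325·L_0(t) - 651·L_1(t) - 1147·L_2(t) - 1849·L_3(t).
Expanding and collecting terms gives f(t) = -6t³ + 5t² - 5t - 1.
Check: f(5) = -651. ✓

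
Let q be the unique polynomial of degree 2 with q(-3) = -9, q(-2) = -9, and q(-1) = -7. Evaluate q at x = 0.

Write q(x) = ax^2 + bx + c. Substituting each data point gives a linear system:
  9a - 3b + c = -9
  4a - 2b + c = -9
  a - b + c = -7
Solving the system yields a = 1, b = 5, c = -3.
So q(x) = x^2 + 5x - 3.
Then q(0) = -3.

-3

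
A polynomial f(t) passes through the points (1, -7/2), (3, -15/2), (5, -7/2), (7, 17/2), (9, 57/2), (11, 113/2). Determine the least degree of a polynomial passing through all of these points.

2

Forward differences of the values at t = 1, 3, 5, 7, 9, 11:
  f  : -7/2  -15/2  -7/2  17/2  57/2  113/2
  Δ  : -4  4  12  20  28
  Δ^2: 8  8  8  8
  Δ^3: 0  0  0
  Δ^4: 0  0
  Δ^5: 0
The second differences are constant (8) and nonzero, while all higher differences vanish, so the minimal degree is 2.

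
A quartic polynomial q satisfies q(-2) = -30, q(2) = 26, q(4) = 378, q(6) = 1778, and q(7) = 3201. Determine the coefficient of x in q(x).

Write q(x) = ax^4 + bx^3 + cx^2 + dx + e. Substituting each data point gives a linear system:
  16a - 8b + 4c - 2d + e = -30
  16a + 8b + 4c + 2d + e = 26
  256a + 64b + 16c + 4d + e = 378
  1296a + 216b + 36c + 6d + e = 1778
  2401a + 343b + 49c + 7d + e = 3201
Solving the system yields a = 1, b = 3, c = -5, d = 2, e = 2.
So q(x) = x^4 + 3x^3 - 5x^2 + 2x + 2.
The coefficient of x is 2.

2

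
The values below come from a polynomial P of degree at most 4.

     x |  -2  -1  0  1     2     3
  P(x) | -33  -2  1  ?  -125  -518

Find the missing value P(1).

On equispaced nodes a degree-4 polynomial has vanishing fifth forward difference, so
  - P(-2) + 5·P(-1) - 10·P(0) + 10·P(1) - 5·P(2) + P(3) = 0.
Substituting the known values and solving for P(1):
  10·P(1) = -120
  P(1) = -12.

-12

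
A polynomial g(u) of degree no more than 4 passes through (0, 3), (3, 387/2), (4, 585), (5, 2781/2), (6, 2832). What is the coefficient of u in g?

Write g(u) = au^4 + bu^3 + cu^2 + du + e. Substituting each data point gives a linear system:
  e = 3
  81a + 27b + 9c + 3d + e = 387/2
  256a + 64b + 16c + 4d + e = 585
  625a + 125b + 25c + 5d + e = 2781/2
  1296a + 216b + 36c + 6d + e = 2832
Solving the system yields a = 2, b = 1, c = 1, d = -5/2, e = 3.
So g(u) = 2u⁴ + u³ + u² - (5/2)u + 3.
The coefficient of u is -5/2.

-5/2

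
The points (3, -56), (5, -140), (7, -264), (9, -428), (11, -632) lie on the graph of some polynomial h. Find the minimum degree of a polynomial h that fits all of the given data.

Forward differences of the values at t = 3, 5, 7, 9, 11:
  h  : -56  -140  -264  -428  -632
  Δ  : -84  -124  -164  -204
  Δ^2: -40  -40  -40
  Δ^3: 0  0
  Δ^4: 0
The second differences are constant (-40) and nonzero, while all higher differences vanish, so the minimal degree is 2.

2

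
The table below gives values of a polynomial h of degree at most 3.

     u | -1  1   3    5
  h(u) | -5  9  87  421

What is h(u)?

h(u) = 4u^3 - 4u^2 + 3u + 6

Using the Lagrange interpolation formula with nodes -1, 1, 3, 5:
  L_0(u) = (u - 1)(u - 3)(u - 5) / -48
  L_1(u) = (u + 1)(u - 3)(u - 5) / 16
  L_2(u) = (u + 1)(u - 1)(u - 5) / -16
  L_3(u) = (u + 1)(u - 1)(u - 3) / 48
Then h(u) = -5·L_0(u) + 9·L_1(u) + 87·L_2(u) + 421·L_3(u).
Expanding and collecting terms gives h(u) = 4u³ - 4u² + 3u + 6.
Check: h(-1) = -5. ✓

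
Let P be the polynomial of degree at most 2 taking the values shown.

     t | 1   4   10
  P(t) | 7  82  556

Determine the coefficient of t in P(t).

-5

Write P(t) = at^2 + bt + c. Substituting each data point gives a linear system:
  a + b + c = 7
  16a + 4b + c = 82
  100a + 10b + c = 556
Solving the system yields a = 6, b = -5, c = 6.
So P(t) = 6t^2 - 5t + 6.
The coefficient of t is -5.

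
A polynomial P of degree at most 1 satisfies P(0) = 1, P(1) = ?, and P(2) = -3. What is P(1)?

On equispaced nodes a degree-1 polynomial has vanishing second forward difference, so
  P(0) - 2·P(1) + P(2) = 0.
Substituting the known values and solving for P(1):
  -2·P(1) = 2
  P(1) = -1.

-1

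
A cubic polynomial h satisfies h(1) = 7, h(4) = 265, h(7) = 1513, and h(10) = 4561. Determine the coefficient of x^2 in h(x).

Write h(x) = ax^3 + bx^2 + cx + d. Substituting each data point gives a linear system:
  a + b + c + d = 7
  64a + 16b + 4c + d = 265
  343a + 49b + 7c + d = 1513
  1000a + 100b + 10c + d = 4561
Solving the system yields a = 5, b = -5, c = 6, d = 1.
So h(x) = 5x³ - 5x² + 6x + 1.
The coefficient of x^2 is -5.

-5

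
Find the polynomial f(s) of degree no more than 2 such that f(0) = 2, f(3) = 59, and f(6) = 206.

f(s) = 5s^2 + 4s + 2

Using the Lagrange interpolation formula with nodes 0, 3, 6:
  L_0(s) = (s - 3)(s - 6) / 18
  L_1(s) = s(s - 6) / -9
  L_2(s) = s(s - 3) / 18
Then f(s) = 2·L_0(s) + 59·L_1(s) + 206·L_2(s).
Expanding and collecting terms gives f(s) = 5s² + 4s + 2.
Check: f(0) = 2. ✓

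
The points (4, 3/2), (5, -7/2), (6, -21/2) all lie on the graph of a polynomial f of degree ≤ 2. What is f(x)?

f(x) = -x^2 + 4x + 3/2

Using the Lagrange interpolation formula with nodes 4, 5, 6:
  L_0(x) = (x - 5)(x - 6) / 2
  L_1(x) = (x - 4)(x - 6) / -1
  L_2(x) = (x - 4)(x - 5) / 2
Then f(x) = 3/2·L_0(x) - 7/2·L_1(x) - 21/2·L_2(x).
Expanding and collecting terms gives f(x) = -x² + 4x + 3/2.
Check: f(5) = -7/2. ✓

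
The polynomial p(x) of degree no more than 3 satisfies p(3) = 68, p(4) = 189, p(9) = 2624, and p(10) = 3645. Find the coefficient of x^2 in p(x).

-3

Write p(x) = ax^3 + bx^2 + cx + d. Substituting each data point gives a linear system:
  27a + 9b + 3c + d = 68
  64a + 16b + 4c + d = 189
  729a + 81b + 9c + d = 2624
  1000a + 100b + 10c + d = 3645
Solving the system yields a = 4, b = -3, c = -6, d = 5.
So p(x) = 4x^3 - 3x^2 - 6x + 5.
The coefficient of x^2 is -3.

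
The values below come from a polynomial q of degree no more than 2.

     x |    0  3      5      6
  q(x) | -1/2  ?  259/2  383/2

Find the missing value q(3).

83/2

The 3 known points determine the degree-2 polynomial uniquely.
Write q(x) = ax^2 + bx + c. Substituting each data point gives a linear system:
  c = -1/2
  25a + 5b + c = 259/2
  36a + 6b + c = 383/2
Solving the system yields a = 6, b = -4, c = -1/2.
So q(x) = 6x^2 - 4x - 1/2.
Then q(3) = 83/2.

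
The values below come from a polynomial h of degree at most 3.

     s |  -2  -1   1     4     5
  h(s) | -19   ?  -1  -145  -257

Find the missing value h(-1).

The 4 known points determine the degree-3 polynomial uniquely.
Write h(s) = as^3 + bs^2 + cs + d. Substituting each data point gives a linear system:
  -8a + 4b - 2c + d = -19
  a + b + c + d = -1
  64a + 16b + 4c + d = -145
  125a + 25b + 5c + d = -257
Solving the system yields a = -1, b = -6, c = 3, d = 3.
So h(s) = -s^3 - 6s^2 + 3s + 3.
Then h(-1) = -5.

-5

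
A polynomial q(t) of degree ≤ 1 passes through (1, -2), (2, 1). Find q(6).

Write q(t) = at + b. Substituting each data point gives a linear system:
  a + b = -2
  2a + b = 1
Solving the system yields a = 3, b = -5.
So q(t) = 3t - 5.
Then q(6) = 13.

13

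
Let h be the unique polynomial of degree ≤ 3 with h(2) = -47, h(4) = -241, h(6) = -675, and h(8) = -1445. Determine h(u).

Using the Lagrange interpolation formula with nodes 2, 4, 6, 8:
  L_0(u) = (u - 4)(u - 6)(u - 8) / -48
  L_1(u) = (u - 2)(u - 6)(u - 8) / 16
  L_2(u) = (u - 2)(u - 4)(u - 8) / -16
  L_3(u) = (u - 2)(u - 4)(u - 6) / 48
Then h(u) = -47·L_0(u) - 241·L_1(u) - 675·L_2(u) - 1445·L_3(u).
Expanding and collecting terms gives h(u) = -2u^3 - 6u^2 - 5u + 3.
Check: h(2) = -47. ✓

h(u) = -2u^3 - 6u^2 - 5u + 3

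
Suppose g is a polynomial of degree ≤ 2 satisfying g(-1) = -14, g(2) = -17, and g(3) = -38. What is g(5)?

Using the Lagrange interpolation formula with nodes -1, 2, 3:
  L_0(u) = (u - 2)(u - 3) / 12
  L_1(u) = (u + 1)(u - 3) / -3
  L_2(u) = (u + 1)(u - 2) / 4
Then g(u) = -14·L_0(u) - 17·L_1(u) - 38·L_2(u).
Expanding and collecting terms gives g(u) = -5u^2 + 4u - 5.
Evaluating at u = 5: g(5) = -110.

-110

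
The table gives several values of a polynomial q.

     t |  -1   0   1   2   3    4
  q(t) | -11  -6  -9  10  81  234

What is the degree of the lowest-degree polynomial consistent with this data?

Forward differences of the values at t = -1, 0, 1, 2, 3, 4:
  q  : -11  -6  -9  10  81  234
  Δ  : 5  -3  19  71  153
  Δ^2: -8  22  52  82
  Δ^3: 30  30  30
  Δ^4: 0  0
  Δ^5: 0
The third differences are constant (30) and nonzero, while all higher differences vanish, so the minimal degree is 3.

3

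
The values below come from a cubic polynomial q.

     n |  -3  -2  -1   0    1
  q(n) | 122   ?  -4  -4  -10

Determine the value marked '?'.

The 4 known points determine the degree-3 polynomial uniquely.
Write q(n) = an^3 + bn^2 + cn + d. Substituting each data point gives a linear system:
  -27a + 9b - 3c + d = 122
  -a + b - c + d = -4
  d = -4
  a + b + c + d = -10
Solving the system yields a = -6, b = -3, c = 3, d = -4.
So q(n) = -6n^3 - 3n^2 + 3n - 4.
Then q(-2) = 26.

26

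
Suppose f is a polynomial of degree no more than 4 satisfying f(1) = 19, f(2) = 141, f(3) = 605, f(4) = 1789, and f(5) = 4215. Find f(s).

Write f(s) = as^4 + bs^3 + cs^2 + ds + e. Substituting each data point gives a linear system:
  a + b + c + d + e = 19
  16a + 8b + 4c + 2d + e = 141
  81a + 27b + 9c + 3d + e = 605
  256a + 64b + 16c + 4d + e = 1789
  625a + 125b + 25c + 5d + e = 4215
Solving the system yields a = 6, b = 3, c = 3, d = 2, e = 5.
So f(s) = 6s^4 + 3s^3 + 3s^2 + 2s + 5.
Check: f(3) = 605. ✓

f(s) = 6s^4 + 3s^3 + 3s^2 + 2s + 5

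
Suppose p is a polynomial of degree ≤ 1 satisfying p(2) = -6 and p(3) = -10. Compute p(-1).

Write p(u) = au + b. Substituting each data point gives a linear system:
  2a + b = -6
  3a + b = -10
Solving the system yields a = -4, b = 2.
So p(u) = -4u + 2.
Then p(-1) = 6.

6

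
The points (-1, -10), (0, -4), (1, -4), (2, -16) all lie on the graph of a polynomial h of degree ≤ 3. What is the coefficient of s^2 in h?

Write h(s) = as^3 + bs^2 + cs + d. Substituting each data point gives a linear system:
  -a + b - c + d = -10
  d = -4
  a + b + c + d = -4
  8a + 4b + 2c + d = -16
Solving the system yields a = -1, b = -3, c = 4, d = -4.
So h(s) = -s^3 - 3s^2 + 4s - 4.
The coefficient of s^2 is -3.

-3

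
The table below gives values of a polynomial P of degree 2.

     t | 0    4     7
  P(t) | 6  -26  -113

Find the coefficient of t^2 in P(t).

-3

Write P(t) = at^2 + bt + c. Substituting each data point gives a linear system:
  c = 6
  16a + 4b + c = -26
  49a + 7b + c = -113
Solving the system yields a = -3, b = 4, c = 6.
So P(t) = -3t^2 + 4t + 6.
The leading coefficient is -3.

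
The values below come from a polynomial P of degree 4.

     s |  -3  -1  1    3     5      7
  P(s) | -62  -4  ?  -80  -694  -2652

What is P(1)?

On equispaced nodes a degree-4 polynomial has vanishing fifth forward difference, so
  - P(-3) + 5·P(-1) - 10·P(1) + 10·P(3) - 5·P(5) + P(7) = 0.
Substituting the known values and solving for P(1):
  -10·P(1) = -60
  P(1) = 6.

6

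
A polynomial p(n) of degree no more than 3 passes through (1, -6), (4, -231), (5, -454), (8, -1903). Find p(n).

p(n) = -4n^3 + 3n^2 - 6n + 1

Write p(n) = an^3 + bn^2 + cn + d. Substituting each data point gives a linear system:
  a + b + c + d = -6
  64a + 16b + 4c + d = -231
  125a + 25b + 5c + d = -454
  512a + 64b + 8c + d = -1903
Solving the system yields a = -4, b = 3, c = -6, d = 1.
So p(n) = -4n³ + 3n² - 6n + 1.
Check: p(5) = -454. ✓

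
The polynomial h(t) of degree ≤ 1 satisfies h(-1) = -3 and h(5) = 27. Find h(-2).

Write h(t) = at + b. Substituting each data point gives a linear system:
  -a + b = -3
  5a + b = 27
Solving the system yields a = 5, b = 2.
So h(t) = 5t + 2.
Then h(-2) = -8.

-8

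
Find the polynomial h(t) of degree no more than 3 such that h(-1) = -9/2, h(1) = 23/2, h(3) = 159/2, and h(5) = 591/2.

Write h(t) = at^3 + bt^2 + ct + d. Substituting each data point gives a linear system:
  -a + b - c + d = -9/2
  a + b + c + d = 23/2
  27a + 9b + 3c + d = 159/2
  125a + 25b + 5c + d = 591/2
Solving the system yields a = 2, b = 1/2, c = 6, d = 3.
So h(t) = 2t^3 + (1/2)t^2 + 6t + 3.
Check: h(3) = 159/2. ✓

h(t) = 2t^3 + (1/2)t^2 + 6t + 3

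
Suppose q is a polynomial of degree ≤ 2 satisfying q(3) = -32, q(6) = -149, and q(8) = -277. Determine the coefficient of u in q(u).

6

Write q(u) = au^2 + bu + c. Substituting each data point gives a linear system:
  9a + 3b + c = -32
  36a + 6b + c = -149
  64a + 8b + c = -277
Solving the system yields a = -5, b = 6, c = -5.
So q(u) = -5u² + 6u - 5.
The coefficient of u is 6.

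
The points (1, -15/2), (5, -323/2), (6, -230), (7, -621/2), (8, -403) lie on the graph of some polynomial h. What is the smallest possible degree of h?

2

Divided differences on the nodes 1, 5, 6, 7, 8:
  order 0: -15/2  -323/2  -230  -621/2  -403
  order 1: -77/2  -137/2  -161/2  -185/2
  order 2: -6  -6  -6
  order 3: 0  0
  order 4: 0
The order-2 divided differences are all -6 (nonzero) and every higher order vanishes, so the data lies on a polynomial of degree exactly 2.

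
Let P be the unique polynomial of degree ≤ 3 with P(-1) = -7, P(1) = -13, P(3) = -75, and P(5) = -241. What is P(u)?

Write P(u) = au^3 + bu^2 + cu + d. Substituting each data point gives a linear system:
  -a + b - c + d = -7
  a + b + c + d = -13
  27a + 9b + 3c + d = -75
  125a + 25b + 5c + d = -241
Solving the system yields a = -1, b = -4, c = -2, d = -6.
So P(u) = -u^3 - 4u^2 - 2u - 6.
Check: P(5) = -241. ✓

P(u) = -u^3 - 4u^2 - 2u - 6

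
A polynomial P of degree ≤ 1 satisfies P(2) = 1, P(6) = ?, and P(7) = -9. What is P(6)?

The 2 known points determine the degree-1 polynomial uniquely.
Write P(s) = as + b. Substituting each data point gives a linear system:
  2a + b = 1
  7a + b = -9
Solving the system yields a = -2, b = 5.
So P(s) = -2s + 5.
Then P(6) = -7.

-7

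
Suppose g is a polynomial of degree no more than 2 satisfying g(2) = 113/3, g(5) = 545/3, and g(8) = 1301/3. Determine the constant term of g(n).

Write g(n) = an^2 + bn + c. Substituting each data point gives a linear system:
  4a + 2b + c = 113/3
  25a + 5b + c = 545/3
  64a + 8b + c = 1301/3
Solving the system yields a = 6, b = 6, c = 5/3.
So g(n) = 6n^2 + 6n + 5/3.
The constant term is 5/3.

5/3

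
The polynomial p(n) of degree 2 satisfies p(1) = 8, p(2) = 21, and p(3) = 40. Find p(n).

p(n) = 3n^2 + 4n + 1

Using the Lagrange interpolation formula with nodes 1, 2, 3:
  L_0(n) = (n - 2)(n - 3) / 2
  L_1(n) = (n - 1)(n - 3) / -1
  L_2(n) = (n - 1)(n - 2) / 2
Then p(n) = 8·L_0(n) + 21·L_1(n) + 40·L_2(n).
Expanding and collecting terms gives p(n) = 3n² + 4n + 1.
Check: p(2) = 21. ✓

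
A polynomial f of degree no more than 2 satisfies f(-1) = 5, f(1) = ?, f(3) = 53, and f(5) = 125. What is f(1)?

On equispaced nodes a degree-2 polynomial has vanishing third forward difference, so
  - f(-1) + 3·f(1) - 3·f(3) + f(5) = 0.
Substituting the known values and solving for f(1):
  3·f(1) = 39
  f(1) = 13.

13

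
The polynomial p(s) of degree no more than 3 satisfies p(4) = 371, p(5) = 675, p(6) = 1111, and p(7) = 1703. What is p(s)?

p(s) = 4s^3 + 6s^2 + 6s - 5

Write p(s) = as^3 + bs^2 + cs + d. Substituting each data point gives a linear system:
  64a + 16b + 4c + d = 371
  125a + 25b + 5c + d = 675
  216a + 36b + 6c + d = 1111
  343a + 49b + 7c + d = 1703
Solving the system yields a = 4, b = 6, c = 6, d = -5.
So p(s) = 4s^3 + 6s^2 + 6s - 5.
Check: p(7) = 1703. ✓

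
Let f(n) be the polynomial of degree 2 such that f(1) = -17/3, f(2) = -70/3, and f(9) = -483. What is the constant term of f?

0

Write f(n) = an^2 + bn + c. Substituting each data point gives a linear system:
  a + b + c = -17/3
  4a + 2b + c = -70/3
  81a + 9b + c = -483
Solving the system yields a = -6, b = 1/3, c = 0.
So f(n) = -6n² + (1/3)n.
The constant term is 0.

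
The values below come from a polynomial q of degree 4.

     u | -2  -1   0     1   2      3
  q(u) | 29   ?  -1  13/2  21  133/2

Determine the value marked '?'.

-3/2

On equispaced nodes a degree-4 polynomial has vanishing fifth forward difference, so
  - q(-2) + 5·q(-1) - 10·q(0) + 10·q(1) - 5·q(2) + q(3) = 0.
Substituting the known values and solving for q(-1):
  5·q(-1) = -15/2
  q(-1) = -3/2.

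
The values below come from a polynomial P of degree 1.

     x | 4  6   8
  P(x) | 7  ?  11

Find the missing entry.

9

On equispaced nodes a degree-1 polynomial has vanishing second forward difference, so
  P(4) - 2·P(6) + P(8) = 0.
Substituting the known values and solving for P(6):
  -2·P(6) = -18
  P(6) = 9.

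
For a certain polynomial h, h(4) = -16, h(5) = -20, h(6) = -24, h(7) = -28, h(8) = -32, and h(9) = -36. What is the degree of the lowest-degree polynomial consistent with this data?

Forward differences of the values at n = 4, 5, 6, 7, 8, 9:
  h  : -16  -20  -24  -28  -32  -36
  Δ  : -4  -4  -4  -4  -4
  Δ^2: 0  0  0  0
  Δ^3: 0  0  0
  Δ^4: 0  0
  Δ^5: 0
The first differences are constant (-4) and nonzero, while all higher differences vanish, so the minimal degree is 1.

1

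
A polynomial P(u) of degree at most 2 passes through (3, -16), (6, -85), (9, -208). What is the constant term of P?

Write P(u) = au^2 + bu + c. Substituting each data point gives a linear system:
  9a + 3b + c = -16
  36a + 6b + c = -85
  81a + 9b + c = -208
Solving the system yields a = -3, b = 4, c = -1.
So P(u) = -3u^2 + 4u - 1.
The constant term is -1.

-1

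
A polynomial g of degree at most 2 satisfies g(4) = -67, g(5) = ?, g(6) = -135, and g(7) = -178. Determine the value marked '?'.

-98

The 3 known points determine the degree-2 polynomial uniquely.
Write g(u) = au^2 + bu + c. Substituting each data point gives a linear system:
  16a + 4b + c = -67
  36a + 6b + c = -135
  49a + 7b + c = -178
Solving the system yields a = -3, b = -4, c = -3.
So g(u) = -3u^2 - 4u - 3.
Then g(5) = -98.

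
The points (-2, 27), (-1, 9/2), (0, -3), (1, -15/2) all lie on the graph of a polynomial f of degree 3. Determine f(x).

f(x) = -2x^3 + (3/2)x^2 - 4x - 3

Write f(x) = ax^3 + bx^2 + cx + d. Substituting each data point gives a linear system:
  -8a + 4b - 2c + d = 27
  -a + b - c + d = 9/2
  d = -3
  a + b + c + d = -15/2
Solving the system yields a = -2, b = 3/2, c = -4, d = -3.
So f(x) = -2x³ + (3/2)x² - 4x - 3.
Check: f(-2) = 27. ✓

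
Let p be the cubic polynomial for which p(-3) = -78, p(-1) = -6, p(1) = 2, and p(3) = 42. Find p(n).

p(n) = 2n^3 - 2n^2 + 2n

Write p(n) = an^3 + bn^2 + cn + d. Substituting each data point gives a linear system:
  -27a + 9b - 3c + d = -78
  -a + b - c + d = -6
  a + b + c + d = 2
  27a + 9b + 3c + d = 42
Solving the system yields a = 2, b = -2, c = 2, d = 0.
So p(n) = 2n^3 - 2n^2 + 2n.
Check: p(1) = 2. ✓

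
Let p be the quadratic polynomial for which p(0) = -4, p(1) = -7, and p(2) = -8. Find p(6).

Forward differences of the values at x = 0, 1, 2:
  p  : -4  -7  -8
  Δ  : -3  -1
  Δ^2: 2
The second differences are constant, confirming degree 2.
Interpolating (Newton forward form) and evaluating at x = 6 gives p(6) = 8.

8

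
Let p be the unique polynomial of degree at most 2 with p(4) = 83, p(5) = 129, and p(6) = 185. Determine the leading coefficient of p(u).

Write p(u) = au^2 + bu + c. Substituting each data point gives a linear system:
  16a + 4b + c = 83
  25a + 5b + c = 129
  36a + 6b + c = 185
Solving the system yields a = 5, b = 1, c = -1.
So p(u) = 5u^2 + u - 1.
The leading coefficient is 5.

5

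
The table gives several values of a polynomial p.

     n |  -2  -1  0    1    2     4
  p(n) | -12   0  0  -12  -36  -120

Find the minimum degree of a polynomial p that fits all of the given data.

Divided differences on the nodes -2, -1, 0, 1, 2, 4:
  order 0: -12  0  0  -12  -36  -120
  order 1: 12  0  -12  -24  -42
  order 2: -6  -6  -6  -6
  order 3: 0  0  0
  order 4: 0  0
  order 5: 0
The order-2 divided differences are all -6 (nonzero) and every higher order vanishes, so the data lies on a polynomial of degree exactly 2.

2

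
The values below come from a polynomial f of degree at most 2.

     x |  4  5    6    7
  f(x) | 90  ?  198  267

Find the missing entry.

139

On equispaced nodes a degree-2 polynomial has vanishing third forward difference, so
  - f(4) + 3·f(5) - 3·f(6) + f(7) = 0.
Substituting the known values and solving for f(5):
  3·f(5) = 417
  f(5) = 139.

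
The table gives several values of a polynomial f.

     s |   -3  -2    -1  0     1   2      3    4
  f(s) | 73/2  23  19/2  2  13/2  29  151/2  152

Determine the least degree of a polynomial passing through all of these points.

3

Forward differences of the values at s = -3, -2, -1, 0, 1, 2, 3, 4:
  f  : 73/2  23  19/2  2  13/2  29  151/2  152
  Δ  : -27/2  -27/2  -15/2  9/2  45/2  93/2  153/2
  Δ^2: 0  6  12  18  24  30
  Δ^3: 6  6  6  6  6
  Δ^4: 0  0  0  0
  Δ^5: 0  0  0
  Δ^6: 0  0
  Δ^7: 0
The third differences are constant (6) and nonzero, while all higher differences vanish, so the minimal degree is 3.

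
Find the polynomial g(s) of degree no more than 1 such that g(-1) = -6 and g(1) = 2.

Write g(s) = as + b. Substituting each data point gives a linear system:
  -a + b = -6
  a + b = 2
Solving the system yields a = 4, b = -2.
So g(s) = 4s - 2.
Check: g(1) = 2. ✓

g(s) = 4s - 2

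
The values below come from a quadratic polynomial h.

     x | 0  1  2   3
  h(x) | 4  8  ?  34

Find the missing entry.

18

The 3 known points determine the degree-2 polynomial uniquely.
Write h(x) = ax^2 + bx + c. Substituting each data point gives a linear system:
  c = 4
  a + b + c = 8
  9a + 3b + c = 34
Solving the system yields a = 3, b = 1, c = 4.
So h(x) = 3x^2 + x + 4.
Then h(2) = 18.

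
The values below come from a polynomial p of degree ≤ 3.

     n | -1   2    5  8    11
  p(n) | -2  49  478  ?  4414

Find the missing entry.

1771

The 4 known points determine the degree-3 polynomial uniquely.
Write p(n) = an^3 + bn^2 + cn + d. Substituting each data point gives a linear system:
  -a + b - c + d = -2
  8a + 4b + 2c + d = 49
  125a + 25b + 5c + d = 478
  1331a + 121b + 11c + d = 4414
Solving the system yields a = 3, b = 3, c = 5, d = 3.
So p(n) = 3n^3 + 3n^2 + 5n + 3.
Then p(8) = 1771.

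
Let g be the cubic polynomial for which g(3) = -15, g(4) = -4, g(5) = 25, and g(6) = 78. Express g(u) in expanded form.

g(u) = u^3 - 3u^2 - 5u

Using the Lagrange interpolation formula with nodes 3, 4, 5, 6:
  L_0(u) = (u - 4)(u - 5)(u - 6) / -6
  L_1(u) = (u - 3)(u - 5)(u - 6) / 2
  L_2(u) = (u - 3)(u - 4)(u - 6) / -2
  L_3(u) = (u - 3)(u - 4)(u - 5) / 6
Then g(u) = -15·L_0(u) - 4·L_1(u) + 25·L_2(u) + 78·L_3(u).
Expanding and collecting terms gives g(u) = u^3 - 3u^2 - 5u.
Check: g(4) = -4. ✓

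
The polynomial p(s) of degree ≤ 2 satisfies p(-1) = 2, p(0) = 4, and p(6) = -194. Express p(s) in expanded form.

Using the Lagrange interpolation formula with nodes -1, 0, 6:
  L_0(s) = s(s - 6) / 7
  L_1(s) = (s + 1)(s - 6) / -6
  L_2(s) = (s + 1)s / 42
Then p(s) = 2·L_0(s) + 4·L_1(s) - 194·L_2(s).
Expanding and collecting terms gives p(s) = -5s² - 3s + 4.
Check: p(6) = -194. ✓

p(s) = -5s^2 - 3s + 4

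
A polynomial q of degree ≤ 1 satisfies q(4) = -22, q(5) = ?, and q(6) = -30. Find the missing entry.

-26

On equispaced nodes a degree-1 polynomial has vanishing second forward difference, so
  q(4) - 2·q(5) + q(6) = 0.
Substituting the known values and solving for q(5):
  -2·q(5) = 52
  q(5) = -26.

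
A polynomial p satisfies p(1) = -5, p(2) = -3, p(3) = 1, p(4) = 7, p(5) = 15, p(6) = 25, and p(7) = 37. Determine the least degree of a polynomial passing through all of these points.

2

Forward differences of the values at n = 1, 2, 3, 4, 5, 6, 7:
  p  : -5  -3  1  7  15  25  37
  Δ  : 2  4  6  8  10  12
  Δ^2: 2  2  2  2  2
  Δ^3: 0  0  0  0
  Δ^4: 0  0  0
  Δ^5: 0  0
  Δ^6: 0
The second differences are constant (2) and nonzero, while all higher differences vanish, so the minimal degree is 2.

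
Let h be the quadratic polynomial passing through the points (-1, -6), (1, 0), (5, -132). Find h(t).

h(t) = -6t^2 + 3t + 3

Write h(t) = at^2 + bt + c. Substituting each data point gives a linear system:
  a - b + c = -6
  a + b + c = 0
  25a + 5b + c = -132
Solving the system yields a = -6, b = 3, c = 3.
So h(t) = -6t^2 + 3t + 3.
Check: h(5) = -132. ✓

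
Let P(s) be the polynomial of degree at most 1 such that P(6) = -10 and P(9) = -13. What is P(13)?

Using the Lagrange interpolation formula with nodes 6, 9:
  L_0(s) = (s - 9) / -3
  L_1(s) = (s - 6) / 3
Then P(s) = -10·L_0(s) - 13·L_1(s).
Expanding and collecting terms gives P(s) = -s - 4.
Evaluating at s = 13: P(13) = -17.

-17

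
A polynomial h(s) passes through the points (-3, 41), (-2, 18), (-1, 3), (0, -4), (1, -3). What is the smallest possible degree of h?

Forward differences of the values at s = -3, -2, -1, 0, 1:
  h  : 41  18  3  -4  -3
  Δ  : -23  -15  -7  1
  Δ^2: 8  8  8
  Δ^3: 0  0
  Δ^4: 0
The second differences are constant (8) and nonzero, while all higher differences vanish, so the minimal degree is 2.

2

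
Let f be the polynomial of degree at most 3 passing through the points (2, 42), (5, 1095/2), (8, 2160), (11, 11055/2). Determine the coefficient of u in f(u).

Write f(u) = au^3 + bu^2 + cu + d. Substituting each data point gives a linear system:
  8a + 4b + 2c + d = 42
  125a + 25b + 5c + d = 1095/2
  512a + 64b + 8c + d = 2160
  1331a + 121b + 11c + d = 11055/2
Solving the system yields a = 4, b = 3/2, c = 2, d = 0.
So f(u) = 4u^3 + (3/2)u^2 + 2u.
The coefficient of u is 2.

2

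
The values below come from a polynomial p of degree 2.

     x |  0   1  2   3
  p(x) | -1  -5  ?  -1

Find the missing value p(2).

-5

The 3 known points determine the degree-2 polynomial uniquely.
Write p(x) = ax^2 + bx + c. Substituting each data point gives a linear system:
  c = -1
  a + b + c = -5
  9a + 3b + c = -1
Solving the system yields a = 2, b = -6, c = -1.
So p(x) = 2x^2 - 6x - 1.
Then p(2) = -5.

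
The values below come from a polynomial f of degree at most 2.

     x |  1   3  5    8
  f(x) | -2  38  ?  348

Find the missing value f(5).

The 3 known points determine the degree-2 polynomial uniquely.
Write f(x) = ax^2 + bx + c. Substituting each data point gives a linear system:
  a + b + c = -2
  9a + 3b + c = 38
  64a + 8b + c = 348
Solving the system yields a = 6, b = -4, c = -4.
So f(x) = 6x^2 - 4x - 4.
Then f(5) = 126.

126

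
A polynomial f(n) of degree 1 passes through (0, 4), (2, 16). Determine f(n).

f(n) = 6n + 4

Write f(n) = an + b. Substituting each data point gives a linear system:
  b = 4
  2a + b = 16
Solving the system yields a = 6, b = 4.
So f(n) = 6n + 4.
Check: f(2) = 16. ✓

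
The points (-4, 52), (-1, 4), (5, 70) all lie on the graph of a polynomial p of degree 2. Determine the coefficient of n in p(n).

-1

Write p(n) = an^2 + bn + c. Substituting each data point gives a linear system:
  16a - 4b + c = 52
  a - b + c = 4
  25a + 5b + c = 70
Solving the system yields a = 3, b = -1, c = 0.
So p(n) = 3n² - n.
The coefficient of n is -1.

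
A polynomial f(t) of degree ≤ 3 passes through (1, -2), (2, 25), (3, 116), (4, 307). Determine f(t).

f(t) = 6t^3 - 4t^2 - 3t - 1

Write f(t) = at^3 + bt^2 + ct + d. Substituting each data point gives a linear system:
  a + b + c + d = -2
  8a + 4b + 2c + d = 25
  27a + 9b + 3c + d = 116
  64a + 16b + 4c + d = 307
Solving the system yields a = 6, b = -4, c = -3, d = -1.
So f(t) = 6t^3 - 4t^2 - 3t - 1.
Check: f(3) = 116. ✓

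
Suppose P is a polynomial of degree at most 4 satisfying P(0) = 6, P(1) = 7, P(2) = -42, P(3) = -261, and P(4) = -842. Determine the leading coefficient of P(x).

Write P(x) = ax^4 + bx^3 + cx^2 + dx + e. Substituting each data point gives a linear system:
  e = 6
  a + b + c + d + e = 7
  16a + 8b + 4c + 2d + e = -42
  81a + 27b + 9c + 3d + e = -261
  256a + 64b + 16c + 4d + e = -842
Solving the system yields a = -3, b = -2, c = 2, d = 4, e = 6.
So P(x) = -3x^4 - 2x^3 + 2x^2 + 4x + 6.
The leading coefficient is -3.

-3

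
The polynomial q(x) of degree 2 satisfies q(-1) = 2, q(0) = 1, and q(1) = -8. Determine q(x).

Using the Lagrange interpolation formula with nodes -1, 0, 1:
  L_0(x) = x(x - 1) / 2
  L_1(x) = (x + 1)(x - 1) / -1
  L_2(x) = (x + 1)x / 2
Then q(x) = 2·L_0(x) + 1·L_1(x) - 8·L_2(x).
Expanding and collecting terms gives q(x) = -4x^2 - 5x + 1.
Check: q(-1) = 2. ✓

q(x) = -4x^2 - 5x + 1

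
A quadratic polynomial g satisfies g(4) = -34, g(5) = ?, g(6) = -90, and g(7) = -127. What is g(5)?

-59

On equispaced nodes a degree-2 polynomial has vanishing third forward difference, so
  - g(4) + 3·g(5) - 3·g(6) + g(7) = 0.
Substituting the known values and solving for g(5):
  3·g(5) = -177
  g(5) = -59.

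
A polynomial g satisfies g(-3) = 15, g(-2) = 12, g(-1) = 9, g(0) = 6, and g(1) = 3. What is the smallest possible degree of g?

1

Forward differences of the values at u = -3, -2, -1, 0, 1:
  g  : 15  12  9  6  3
  Δ  : -3  -3  -3  -3
  Δ^2: 0  0  0
  Δ^3: 0  0
  Δ^4: 0
The first differences are constant (-3) and nonzero, while all higher differences vanish, so the minimal degree is 1.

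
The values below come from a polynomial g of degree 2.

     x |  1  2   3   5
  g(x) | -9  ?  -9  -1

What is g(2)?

-10

The 3 known points determine the degree-2 polynomial uniquely.
Write g(x) = ax^2 + bx + c. Substituting each data point gives a linear system:
  a + b + c = -9
  9a + 3b + c = -9
  25a + 5b + c = -1
Solving the system yields a = 1, b = -4, c = -6.
So g(x) = x^2 - 4x - 6.
Then g(2) = -10.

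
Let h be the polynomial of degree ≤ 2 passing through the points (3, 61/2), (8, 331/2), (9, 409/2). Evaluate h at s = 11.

589/2

Using the Lagrange interpolation formula with nodes 3, 8, 9:
  L_0(s) = (s - 8)(s - 9) / 30
  L_1(s) = (s - 3)(s - 9) / -5
  L_2(s) = (s - 3)(s - 8) / 6
Then h(s) = 61/2·L_0(s) + 331/2·L_1(s) + 409/2·L_2(s).
Expanding and collecting terms gives h(s) = 2s² + 5s - 5/2.
Evaluating at s = 11: h(11) = 589/2.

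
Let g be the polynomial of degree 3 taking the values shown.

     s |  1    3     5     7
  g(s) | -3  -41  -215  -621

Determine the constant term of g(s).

-5

Write g(s) = as^3 + bs^2 + cs + d. Substituting each data point gives a linear system:
  a + b + c + d = -3
  27a + 9b + 3c + d = -41
  125a + 25b + 5c + d = -215
  343a + 49b + 7c + d = -621
Solving the system yields a = -2, b = 1, c = 3, d = -5.
So g(s) = -2s^3 + s^2 + 3s - 5.
The constant term is -5.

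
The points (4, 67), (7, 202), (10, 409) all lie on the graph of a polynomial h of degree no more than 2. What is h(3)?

Write h(n) = an^2 + bn + c. Substituting each data point gives a linear system:
  16a + 4b + c = 67
  49a + 7b + c = 202
  100a + 10b + c = 409
Solving the system yields a = 4, b = 1, c = -1.
So h(n) = 4n^2 + n - 1.
Then h(3) = 38.

38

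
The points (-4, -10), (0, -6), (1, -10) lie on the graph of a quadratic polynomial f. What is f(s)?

Using the Lagrange interpolation formula with nodes -4, 0, 1:
  L_0(s) = s(s - 1) / 20
  L_1(s) = (s + 4)(s - 1) / -4
  L_2(s) = (s + 4)s / 5
Then f(s) = -10·L_0(s) - 6·L_1(s) - 10·L_2(s).
Expanding and collecting terms gives f(s) = -s² - 3s - 6.
Check: f(-4) = -10. ✓

f(s) = -s^2 - 3s - 6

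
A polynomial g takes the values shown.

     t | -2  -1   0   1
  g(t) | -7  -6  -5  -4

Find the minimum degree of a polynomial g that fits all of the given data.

Forward differences of the values at t = -2, -1, 0, 1:
  g  : -7  -6  -5  -4
  Δ  : 1  1  1
  Δ^2: 0  0
  Δ^3: 0
The first differences are constant (1) and nonzero, while all higher differences vanish, so the minimal degree is 1.

1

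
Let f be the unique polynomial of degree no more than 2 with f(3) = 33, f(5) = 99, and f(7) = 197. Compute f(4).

62

Using the Lagrange interpolation formula with nodes 3, 5, 7:
  L_0(n) = (n - 5)(n - 7) / 8
  L_1(n) = (n - 3)(n - 7) / -4
  L_2(n) = (n - 3)(n - 5) / 8
Then f(n) = 33·L_0(n) + 99·L_1(n) + 197·L_2(n).
Expanding and collecting terms gives f(n) = 4n² + n - 6.
Evaluating at n = 4: f(4) = 62.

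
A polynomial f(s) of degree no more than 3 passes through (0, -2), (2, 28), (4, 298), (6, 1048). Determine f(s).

Write f(s) = as^3 + bs^2 + cs + d. Substituting each data point gives a linear system:
  d = -2
  8a + 4b + 2c + d = 28
  64a + 16b + 4c + d = 298
  216a + 36b + 6c + d = 1048
Solving the system yields a = 5, b = 0, c = -5, d = -2.
So f(s) = 5s³ - 5s - 2.
Check: f(4) = 298. ✓

f(s) = 5s^3 - 5s - 2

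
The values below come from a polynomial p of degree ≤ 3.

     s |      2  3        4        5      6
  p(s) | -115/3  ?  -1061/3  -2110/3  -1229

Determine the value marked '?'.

The 4 known points determine the degree-3 polynomial uniquely.
Write p(s) = as^3 + bs^2 + cs + d. Substituting each data point gives a linear system:
  8a + 4b + 2c + d = -115/3
  64a + 16b + 4c + d = -1061/3
  125a + 25b + 5c + d = -2110/3
  216a + 36b + 6c + d = -1229
Solving the system yields a = -6, b = 2, c = -5/3, d = 5.
So p(s) = -6s^3 + 2s^2 - (5/3)s + 5.
Then p(3) = -144.

-144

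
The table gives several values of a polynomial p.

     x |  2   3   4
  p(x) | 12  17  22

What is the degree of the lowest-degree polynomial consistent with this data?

1

Forward differences of the values at x = 2, 3, 4:
  p  : 12  17  22
  Δ  : 5  5
  Δ^2: 0
The first differences are constant (5) and nonzero, while all higher differences vanish, so the minimal degree is 1.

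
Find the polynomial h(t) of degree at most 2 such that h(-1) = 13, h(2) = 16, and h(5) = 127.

Using the Lagrange interpolation formula with nodes -1, 2, 5:
  L_0(t) = (t - 2)(t - 5) / 18
  L_1(t) = (t + 1)(t - 5) / -9
  L_2(t) = (t + 1)(t - 2) / 18
Then h(t) = 13·L_0(t) + 16·L_1(t) + 127·L_2(t).
Expanding and collecting terms gives h(t) = 6t^2 - 5t + 2.
Check: h(5) = 127. ✓

h(t) = 6t^2 - 5t + 2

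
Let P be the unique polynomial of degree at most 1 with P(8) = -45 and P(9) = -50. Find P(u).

P(u) = -5u - 5

Using the Lagrange interpolation formula with nodes 8, 9:
  L_0(u) = (u - 9) / -1
  L_1(u) = (u - 8) / 1
Then P(u) = -45·L_0(u) - 50·L_1(u).
Expanding and collecting terms gives P(u) = -5u - 5.
Check: P(9) = -50. ✓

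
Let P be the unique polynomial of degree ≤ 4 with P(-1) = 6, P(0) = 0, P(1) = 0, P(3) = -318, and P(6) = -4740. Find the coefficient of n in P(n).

2

Write P(n) = an^4 + bn^3 + cn^2 + dn + e. Substituting each data point gives a linear system:
  a - b + c - d + e = 6
  e = 0
  a + b + c + d + e = 0
  81a + 27b + 9c + 3d + e = -318
  1296a + 216b + 36c + 6d + e = -4740
Solving the system yields a = -3, b = -5, c = 6, d = 2, e = 0.
So P(n) = -3n⁴ - 5n³ + 6n² + 2n.
The coefficient of n is 2.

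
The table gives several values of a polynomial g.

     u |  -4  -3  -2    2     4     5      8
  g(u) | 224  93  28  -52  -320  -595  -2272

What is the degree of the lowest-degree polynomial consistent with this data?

Divided differences on the nodes -4, -3, -2, 2, 4, 5, 8:
  order 0: 224  93  28  -52  -320  -595  -2272
  order 1: -131  -65  -20  -134  -275  -559
  order 2: 33  9  -19  -47  -71
  order 3: -4  -4  -4  -4
  order 4: 0  0  0
  order 5: 0  0
  order 6: 0
The order-3 divided differences are all -4 (nonzero) and every higher order vanishes, so the data lies on a polynomial of degree exactly 3.

3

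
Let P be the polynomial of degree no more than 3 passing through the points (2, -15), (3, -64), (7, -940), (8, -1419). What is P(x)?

P(x) = -3x^3 + 2x^2 - 2x + 5

Write P(x) = ax^3 + bx^2 + cx + d. Substituting each data point gives a linear system:
  8a + 4b + 2c + d = -15
  27a + 9b + 3c + d = -64
  343a + 49b + 7c + d = -940
  512a + 64b + 8c + d = -1419
Solving the system yields a = -3, b = 2, c = -2, d = 5.
So P(x) = -3x^3 + 2x^2 - 2x + 5.
Check: P(3) = -64. ✓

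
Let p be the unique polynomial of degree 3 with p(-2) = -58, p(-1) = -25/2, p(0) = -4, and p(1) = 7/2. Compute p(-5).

-1553/2

Write p(x) = ax^3 + bx^2 + cx + d. Substituting each data point gives a linear system:
  -8a + 4b - 2c + d = -58
  -a + b - c + d = -25/2
  d = -4
  a + b + c + d = 7/2
Solving the system yields a = 6, b = -1/2, c = 2, d = -4.
So p(x) = 6x^3 - (1/2)x^2 + 2x - 4.
Then p(-5) = -1553/2.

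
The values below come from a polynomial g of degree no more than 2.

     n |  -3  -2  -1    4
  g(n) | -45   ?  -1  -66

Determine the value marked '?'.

-18

The 3 known points determine the degree-2 polynomial uniquely.
Write g(n) = an^2 + bn + c. Substituting each data point gives a linear system:
  9a - 3b + c = -45
  a - b + c = -1
  16a + 4b + c = -66
Solving the system yields a = -5, b = 2, c = 6.
So g(n) = -5n^2 + 2n + 6.
Then g(-2) = -18.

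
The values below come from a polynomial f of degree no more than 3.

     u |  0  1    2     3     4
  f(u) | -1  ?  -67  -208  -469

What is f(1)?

The 4 known points determine the degree-3 polynomial uniquely.
Write f(u) = au^3 + bu^2 + cu + d. Substituting each data point gives a linear system:
  d = -1
  8a + 4b + 2c + d = -67
  27a + 9b + 3c + d = -208
  64a + 16b + 4c + d = -469
Solving the system yields a = -6, b = -6, c = 3, d = -1.
So f(u) = -6u^3 - 6u^2 + 3u - 1.
Then f(1) = -10.

-10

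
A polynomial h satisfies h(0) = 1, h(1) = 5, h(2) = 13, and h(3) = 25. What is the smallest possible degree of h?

Forward differences of the values at t = 0, 1, 2, 3:
  h  : 1  5  13  25
  Δ  : 4  8  12
  Δ^2: 4  4
  Δ^3: 0
The second differences are constant (4) and nonzero, while all higher differences vanish, so the minimal degree is 2.

2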